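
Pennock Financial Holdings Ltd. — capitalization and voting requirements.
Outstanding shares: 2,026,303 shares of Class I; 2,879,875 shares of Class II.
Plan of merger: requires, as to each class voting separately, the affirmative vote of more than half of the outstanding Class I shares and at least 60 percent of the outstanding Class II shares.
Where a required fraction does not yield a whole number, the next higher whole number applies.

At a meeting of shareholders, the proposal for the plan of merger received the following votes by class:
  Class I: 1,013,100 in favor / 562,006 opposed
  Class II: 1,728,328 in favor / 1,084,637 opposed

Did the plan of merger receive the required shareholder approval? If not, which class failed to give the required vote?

Not approved — the Class I shares did not give the required vote.

Class I: a majority of 2026303 is 1013152; 1,013,152 required, 1,013,100 in favor — not approved.
Class II: 3/5 of 2879875 = 1727925; 1,727,925 required, 1,728,328 in favor — approved.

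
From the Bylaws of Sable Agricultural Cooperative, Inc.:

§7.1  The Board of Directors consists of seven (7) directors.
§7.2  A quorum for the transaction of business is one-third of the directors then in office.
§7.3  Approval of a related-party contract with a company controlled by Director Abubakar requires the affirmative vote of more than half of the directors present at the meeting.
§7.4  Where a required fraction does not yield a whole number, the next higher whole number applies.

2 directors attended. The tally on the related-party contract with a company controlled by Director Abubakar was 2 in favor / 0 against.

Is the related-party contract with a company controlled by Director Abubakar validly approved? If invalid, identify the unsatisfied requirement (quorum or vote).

Quorum: 2 present; quorum is 3. Not satisfied.
Vote: the related-party contract with a company controlled by Director Abubakar requires a majority of the directors present (2). A majority of 2 is 2, so 2 affirmative votes are needed; 2 voted in favor. Satisfied. (Moot — without a quorum no business can be validly transacted.)

Invalid — quorum requirement not satisfied.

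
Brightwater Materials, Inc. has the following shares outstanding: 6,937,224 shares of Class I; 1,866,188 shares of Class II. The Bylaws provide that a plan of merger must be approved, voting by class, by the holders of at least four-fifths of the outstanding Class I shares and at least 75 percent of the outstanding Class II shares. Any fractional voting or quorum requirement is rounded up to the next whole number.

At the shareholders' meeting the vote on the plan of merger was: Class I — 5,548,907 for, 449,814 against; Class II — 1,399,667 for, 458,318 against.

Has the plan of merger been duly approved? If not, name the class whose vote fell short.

Class I: 4/5 of 6937224 = 5549779.20, rounded up to 5549780; 5,549,780 required, 5,548,907 in favor — not approved.
Class II: 3/4 of 1866188 = 1399641; 1,399,641 required, 1,399,667 in favor — approved.

Not approved — the Class I shares did not give the required vote.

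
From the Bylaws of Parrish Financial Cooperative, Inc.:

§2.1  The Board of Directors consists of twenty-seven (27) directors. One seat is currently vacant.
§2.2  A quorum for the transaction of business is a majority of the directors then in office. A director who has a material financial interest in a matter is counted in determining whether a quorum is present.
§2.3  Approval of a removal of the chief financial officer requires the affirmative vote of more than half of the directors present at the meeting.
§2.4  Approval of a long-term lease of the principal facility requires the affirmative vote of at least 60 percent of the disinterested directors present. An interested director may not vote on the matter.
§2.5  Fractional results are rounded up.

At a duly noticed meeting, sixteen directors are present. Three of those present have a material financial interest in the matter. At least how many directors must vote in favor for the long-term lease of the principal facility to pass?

8

The long-term lease of the principal facility requires three-fifths of the disinterested directors present (16 − 3 = 13).
3/5 of 13 = 7.80, rounded up to 8.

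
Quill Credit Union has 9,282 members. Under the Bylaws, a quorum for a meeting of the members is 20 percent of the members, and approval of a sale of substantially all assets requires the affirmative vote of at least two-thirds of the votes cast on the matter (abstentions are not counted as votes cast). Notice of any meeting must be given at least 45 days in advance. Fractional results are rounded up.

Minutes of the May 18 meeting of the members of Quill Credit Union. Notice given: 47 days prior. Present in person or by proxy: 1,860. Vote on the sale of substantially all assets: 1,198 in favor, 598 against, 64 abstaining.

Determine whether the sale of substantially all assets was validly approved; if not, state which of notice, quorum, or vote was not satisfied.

Notice: 47 days given; 45 required. Satisfied.
Quorum: 20% of 9,282 = 1,856.40, rounded up to 1,857; 1,860 present. Satisfied.
Vote: requires two-thirds of the votes cast (1,860 − 64 abstaining = 1,796); 2/3 of 1796 = 1197.33, rounded up to 1198, so 1,198 needed; 1,198 in favor. Satisfied.

Valid — all requirements satisfied.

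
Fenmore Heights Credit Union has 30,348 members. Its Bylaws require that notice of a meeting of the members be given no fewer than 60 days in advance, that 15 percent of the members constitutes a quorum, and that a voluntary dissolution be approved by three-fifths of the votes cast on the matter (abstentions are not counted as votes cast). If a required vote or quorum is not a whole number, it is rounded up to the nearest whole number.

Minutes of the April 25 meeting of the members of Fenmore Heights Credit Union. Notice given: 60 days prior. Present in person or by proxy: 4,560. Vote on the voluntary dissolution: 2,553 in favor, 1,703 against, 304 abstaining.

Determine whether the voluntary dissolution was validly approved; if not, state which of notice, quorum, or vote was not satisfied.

Invalid — vote requirement not satisfied.

Notice: 60 days given; 60 required. Satisfied.
Quorum: 15% of 30,348 = 4,552.20, rounded up to 4,553; 4,560 present. Satisfied.
Vote: requires three-fifths of the votes cast (4,560 − 304 abstaining = 4,256); 3/5 of 4256 = 2553.60, rounded up to 2554, so 2,554 needed; 2,553 in favor. Not satisfied.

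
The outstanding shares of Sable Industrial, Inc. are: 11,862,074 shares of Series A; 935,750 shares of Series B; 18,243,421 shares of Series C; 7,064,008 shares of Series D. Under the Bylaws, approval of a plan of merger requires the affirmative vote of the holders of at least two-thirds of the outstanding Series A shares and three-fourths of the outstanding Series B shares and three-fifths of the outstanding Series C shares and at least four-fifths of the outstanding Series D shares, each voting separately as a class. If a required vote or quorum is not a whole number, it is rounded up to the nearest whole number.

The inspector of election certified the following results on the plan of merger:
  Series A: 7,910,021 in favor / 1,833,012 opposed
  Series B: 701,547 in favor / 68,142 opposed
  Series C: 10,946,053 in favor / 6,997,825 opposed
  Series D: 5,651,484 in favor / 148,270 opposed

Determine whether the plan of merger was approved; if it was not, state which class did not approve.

Not approved — the Series B shares did not give the required vote.

Series A: 2/3 of 11862074 = 7908049.33, rounded up to 7908050; 7,908,050 required, 7,910,021 in favor — approved.
Series B: 3/4 of 935750 = 701812.50, rounded up to 701813; 701,813 required, 701,547 in favor — not approved.
Series C: 3/5 of 18243421 = 10946052.60, rounded up to 10946053; 10,946,053 required, 10,946,053 in favor — approved.
Series D: 4/5 of 7064008 = 5651206.40, rounded up to 5651207; 5,651,207 required, 5,651,484 in favor — approved.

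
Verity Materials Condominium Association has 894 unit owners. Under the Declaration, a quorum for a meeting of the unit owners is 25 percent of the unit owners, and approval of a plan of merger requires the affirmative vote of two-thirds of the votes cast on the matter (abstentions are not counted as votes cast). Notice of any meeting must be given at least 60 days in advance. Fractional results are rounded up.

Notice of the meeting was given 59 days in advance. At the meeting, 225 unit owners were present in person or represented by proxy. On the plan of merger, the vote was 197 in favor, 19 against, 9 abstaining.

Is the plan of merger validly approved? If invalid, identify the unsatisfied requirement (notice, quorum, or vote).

Notice: 59 days given; 60 required. Not satisfied.
Quorum: 25% of 894 = 223.50, rounded up to 224; 225 present. Satisfied.
Vote: requires two-thirds of the votes cast (225 − 9 abstaining = 216); 2/3 of 216 = 144, so 144 needed; 197 in favor. Satisfied.

Invalid — notice requirement not satisfied.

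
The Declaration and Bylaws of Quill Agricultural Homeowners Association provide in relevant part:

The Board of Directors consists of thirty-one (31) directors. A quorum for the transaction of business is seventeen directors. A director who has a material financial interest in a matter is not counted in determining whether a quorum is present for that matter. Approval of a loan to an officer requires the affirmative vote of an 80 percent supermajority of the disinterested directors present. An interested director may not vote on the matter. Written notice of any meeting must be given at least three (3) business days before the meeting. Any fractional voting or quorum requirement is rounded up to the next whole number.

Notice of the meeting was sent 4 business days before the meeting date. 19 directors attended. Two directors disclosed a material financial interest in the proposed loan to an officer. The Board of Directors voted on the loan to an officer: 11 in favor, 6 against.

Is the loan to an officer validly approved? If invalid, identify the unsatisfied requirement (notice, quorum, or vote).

Invalid — vote requirement not satisfied.

Notice: 4 business days given; 3 required (4 ≥ 3). Satisfied.
Quorum: 19 present, but the 2 interested directors do not count, leaving 17. Quorum is 17. Satisfied.
Vote: the loan to an officer requires four-fifths of the disinterested directors present (19 − 2 = 17). 4/5 of 17 = 13.60, rounded up to 14, so 14 affirmative votes are needed; 11 voted in favor. Not satisfied.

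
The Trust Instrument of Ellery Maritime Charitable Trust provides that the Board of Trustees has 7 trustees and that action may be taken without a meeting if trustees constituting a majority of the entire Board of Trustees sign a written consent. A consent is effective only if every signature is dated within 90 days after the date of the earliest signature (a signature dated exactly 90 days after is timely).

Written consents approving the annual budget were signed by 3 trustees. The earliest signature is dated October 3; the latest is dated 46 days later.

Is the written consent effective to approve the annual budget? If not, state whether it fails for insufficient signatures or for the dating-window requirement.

Signatures required: a majority of 7 — a majority of 7 is 4, so 4 needed; 3 signed. Insufficient.
Dating window: the latest signature is 46 days after the earliest; the limit is 90 days. Within the window.

Not effective — insufficient signatures.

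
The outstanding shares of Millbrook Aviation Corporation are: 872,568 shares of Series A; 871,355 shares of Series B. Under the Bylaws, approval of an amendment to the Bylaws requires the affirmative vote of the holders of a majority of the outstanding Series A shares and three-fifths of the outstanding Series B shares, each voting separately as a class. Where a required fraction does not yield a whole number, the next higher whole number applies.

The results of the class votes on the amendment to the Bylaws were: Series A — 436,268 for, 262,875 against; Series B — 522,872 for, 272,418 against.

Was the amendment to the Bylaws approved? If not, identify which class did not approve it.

Series A: a majority of 872568 is 436285; 436,285 required, 436,268 in favor — not approved.
Series B: 3/5 of 871355 = 522813; 522,813 required, 522,872 in favor — approved.

Not approved — the Series A shares did not give the required vote.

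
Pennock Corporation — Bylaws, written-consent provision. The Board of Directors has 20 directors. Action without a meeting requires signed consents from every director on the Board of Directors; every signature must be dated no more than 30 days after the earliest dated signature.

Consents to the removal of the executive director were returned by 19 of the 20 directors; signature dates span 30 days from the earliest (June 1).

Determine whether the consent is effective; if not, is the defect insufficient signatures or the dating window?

Not effective — insufficient signatures.

Signatures required: all of 20 — unanimous means all 20, so 20 needed; 19 signed. Insufficient.
Dating window: the latest signature is 30 days after the earliest; the limit is 30 days. Within the window.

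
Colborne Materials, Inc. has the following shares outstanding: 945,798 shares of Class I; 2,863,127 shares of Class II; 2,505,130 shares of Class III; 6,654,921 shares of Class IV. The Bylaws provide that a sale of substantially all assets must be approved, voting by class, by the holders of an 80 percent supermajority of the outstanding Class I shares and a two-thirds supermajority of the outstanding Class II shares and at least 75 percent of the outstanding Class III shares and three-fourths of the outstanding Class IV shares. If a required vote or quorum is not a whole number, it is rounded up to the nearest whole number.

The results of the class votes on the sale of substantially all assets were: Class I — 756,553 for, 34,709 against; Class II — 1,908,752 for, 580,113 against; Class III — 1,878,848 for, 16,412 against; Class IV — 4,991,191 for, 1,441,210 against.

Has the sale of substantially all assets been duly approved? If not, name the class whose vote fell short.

Not approved — the Class I shares did not give the required vote.

Class I: 4/5 of 945798 = 756638.40, rounded up to 756639; 756,639 required, 756,553 in favor — not approved.
Class II: 2/3 of 2863127 = 1908751.33, rounded up to 1908752; 1,908,752 required, 1,908,752 in favor — approved.
Class III: 3/4 of 2505130 = 1878847.50, rounded up to 1878848; 1,878,848 required, 1,878,848 in favor — approved.
Class IV: 3/4 of 6654921 = 4991190.75, rounded up to 4991191; 4,991,191 required, 4,991,191 in favor — approved.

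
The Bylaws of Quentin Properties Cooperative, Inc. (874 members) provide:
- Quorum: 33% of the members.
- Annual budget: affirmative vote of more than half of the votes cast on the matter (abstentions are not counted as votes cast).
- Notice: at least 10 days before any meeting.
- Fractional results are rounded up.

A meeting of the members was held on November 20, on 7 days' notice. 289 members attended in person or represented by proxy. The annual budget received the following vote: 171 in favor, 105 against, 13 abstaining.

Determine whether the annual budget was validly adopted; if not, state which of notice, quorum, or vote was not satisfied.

Invalid — notice requirement not satisfied.

Notice: 7 days given; 10 required. Not satisfied.
Quorum: 33% of 874 = 288.42, rounded up to 289; 289 present. Satisfied.
Vote: requires a majority of the votes cast (289 − 13 abstaining = 276); a majority of 276 is 139, so 139 needed; 171 in favor. Satisfied.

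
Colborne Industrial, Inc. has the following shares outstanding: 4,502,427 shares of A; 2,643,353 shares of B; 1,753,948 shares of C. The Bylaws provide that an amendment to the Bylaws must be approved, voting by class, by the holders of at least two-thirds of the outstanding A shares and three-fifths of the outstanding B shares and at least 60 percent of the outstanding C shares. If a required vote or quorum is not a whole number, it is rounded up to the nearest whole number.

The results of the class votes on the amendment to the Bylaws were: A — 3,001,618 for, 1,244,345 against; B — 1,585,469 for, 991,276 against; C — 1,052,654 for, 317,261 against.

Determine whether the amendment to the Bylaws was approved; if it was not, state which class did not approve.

Not approved — the B shares did not give the required vote.

A: 2/3 of 4502427 = 3001618; 3,001,618 required, 3,001,618 in favor — approved.
B: 3/5 of 2643353 = 1586011.80, rounded up to 1586012; 1,586,012 required, 1,585,469 in favor — not approved.
C: 3/5 of 1753948 = 1052368.80, rounded up to 1052369; 1,052,369 required, 1,052,654 in favor — approved.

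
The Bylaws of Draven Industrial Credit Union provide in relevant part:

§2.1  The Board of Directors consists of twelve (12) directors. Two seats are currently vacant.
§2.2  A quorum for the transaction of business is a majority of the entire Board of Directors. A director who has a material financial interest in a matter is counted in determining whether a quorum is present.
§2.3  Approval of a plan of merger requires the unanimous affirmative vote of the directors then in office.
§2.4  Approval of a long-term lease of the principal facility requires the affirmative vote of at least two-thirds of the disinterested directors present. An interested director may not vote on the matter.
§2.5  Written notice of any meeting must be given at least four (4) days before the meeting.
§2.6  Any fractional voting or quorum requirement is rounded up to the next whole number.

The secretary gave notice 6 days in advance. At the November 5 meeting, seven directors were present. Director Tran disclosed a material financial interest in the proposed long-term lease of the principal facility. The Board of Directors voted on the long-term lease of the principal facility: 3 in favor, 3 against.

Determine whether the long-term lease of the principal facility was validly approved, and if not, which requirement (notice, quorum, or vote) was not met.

Invalid — vote requirement not satisfied.

Notice: 6 days given; 4 required (6 ≥ 4). Satisfied.
Quorum: 7 present (interested directors count toward quorum); quorum is 7. Satisfied.
Vote: the long-term lease of the principal facility requires two-thirds of the disinterested directors present (7 − 1 = 6). 2/3 of 6 = 4, so 4 affirmative votes are needed; 3 voted in favor. Not satisfied.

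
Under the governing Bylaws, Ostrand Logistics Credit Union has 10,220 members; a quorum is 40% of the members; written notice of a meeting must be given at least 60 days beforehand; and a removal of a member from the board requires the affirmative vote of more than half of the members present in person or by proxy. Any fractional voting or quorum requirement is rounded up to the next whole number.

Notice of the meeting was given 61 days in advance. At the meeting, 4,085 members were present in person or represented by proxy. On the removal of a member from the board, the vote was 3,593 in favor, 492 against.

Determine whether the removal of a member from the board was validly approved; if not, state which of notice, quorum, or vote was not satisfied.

Notice: 61 days given; 60 required. Satisfied.
Quorum: 40% of 10,220 = 4,088; 4,085 present. Not satisfied.
Vote: requires a majority of those present (4,085); a majority of 4085 is 2043, so 2,043 needed; 3,593 in favor. Satisfied.

Invalid — quorum requirement not satisfied.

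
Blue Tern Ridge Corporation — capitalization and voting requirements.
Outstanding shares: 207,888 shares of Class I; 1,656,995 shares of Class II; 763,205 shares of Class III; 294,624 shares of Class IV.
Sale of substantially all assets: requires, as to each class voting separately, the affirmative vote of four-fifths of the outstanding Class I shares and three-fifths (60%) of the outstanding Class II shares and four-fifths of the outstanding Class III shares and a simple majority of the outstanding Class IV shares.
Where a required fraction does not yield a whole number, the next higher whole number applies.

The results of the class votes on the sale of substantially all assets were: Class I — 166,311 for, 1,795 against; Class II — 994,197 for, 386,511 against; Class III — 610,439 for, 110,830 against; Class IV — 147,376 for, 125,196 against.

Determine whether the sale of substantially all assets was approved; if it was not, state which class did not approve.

Class I: 4/5 of 207888 = 166310.40, rounded up to 166311; 166,311 required, 166,311 in favor — approved.
Class II: 3/5 of 1656995 = 994197; 994,197 required, 994,197 in favor — approved.
Class III: 4/5 of 763205 = 610564; 610,564 required, 610,439 in favor — not approved.
Class IV: a majority of 294624 is 147313; 147,313 required, 147,376 in favor — approved.

Not approved — the Class III shares did not give the required vote.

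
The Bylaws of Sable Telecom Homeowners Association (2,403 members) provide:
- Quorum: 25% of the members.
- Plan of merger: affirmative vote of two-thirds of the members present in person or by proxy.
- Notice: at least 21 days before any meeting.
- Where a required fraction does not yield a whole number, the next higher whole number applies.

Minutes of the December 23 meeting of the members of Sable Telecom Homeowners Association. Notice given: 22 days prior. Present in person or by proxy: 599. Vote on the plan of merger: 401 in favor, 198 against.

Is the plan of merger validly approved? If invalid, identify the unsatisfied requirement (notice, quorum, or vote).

Invalid — quorum requirement not satisfied.

Notice: 22 days given; 21 required. Satisfied.
Quorum: 25% of 2,403 = 600.75, rounded up to 601; 599 present. Not satisfied.
Vote: requires two-thirds of those present (599); 2/3 of 599 = 399.33, rounded up to 400, so 400 needed; 401 in favor. Satisfied.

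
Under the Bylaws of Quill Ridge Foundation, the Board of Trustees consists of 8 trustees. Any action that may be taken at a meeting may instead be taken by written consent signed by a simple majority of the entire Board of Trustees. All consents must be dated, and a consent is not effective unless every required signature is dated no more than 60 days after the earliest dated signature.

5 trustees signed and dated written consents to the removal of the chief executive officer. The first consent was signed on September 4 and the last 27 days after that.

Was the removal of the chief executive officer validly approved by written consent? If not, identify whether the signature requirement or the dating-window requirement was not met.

Effective — both the signature and dating-window requirements are satisfied.

Signatures required: a simple majority of 8 — a majority of 8 is 5, so 5 needed; 5 signed. Sufficient.
Dating window: the latest signature is 27 days after the earliest; the limit is 60 days. Within the window.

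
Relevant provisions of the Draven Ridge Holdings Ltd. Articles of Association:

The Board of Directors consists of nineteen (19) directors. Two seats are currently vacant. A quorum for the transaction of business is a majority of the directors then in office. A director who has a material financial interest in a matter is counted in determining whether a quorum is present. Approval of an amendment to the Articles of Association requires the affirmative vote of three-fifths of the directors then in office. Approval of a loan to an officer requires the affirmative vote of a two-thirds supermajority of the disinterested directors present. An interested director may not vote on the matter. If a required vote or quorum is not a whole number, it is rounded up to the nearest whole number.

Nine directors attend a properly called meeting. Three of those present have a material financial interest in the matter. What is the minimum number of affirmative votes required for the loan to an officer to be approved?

4

The loan to an officer requires two-thirds of the disinterested directors present (9 − 3 = 6).
2/3 of 6 = 4.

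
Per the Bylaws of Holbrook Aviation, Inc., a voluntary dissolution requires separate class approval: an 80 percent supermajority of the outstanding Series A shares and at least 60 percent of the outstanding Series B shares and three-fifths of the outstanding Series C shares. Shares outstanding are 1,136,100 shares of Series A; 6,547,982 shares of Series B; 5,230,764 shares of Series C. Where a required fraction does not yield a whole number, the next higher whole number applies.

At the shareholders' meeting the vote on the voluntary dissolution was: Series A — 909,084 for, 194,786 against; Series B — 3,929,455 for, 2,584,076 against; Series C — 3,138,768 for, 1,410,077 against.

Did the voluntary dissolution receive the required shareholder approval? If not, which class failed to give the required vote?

Approved — every class gave the required vote.

Series A: 4/5 of 1136100 = 908880; 908,880 required, 909,084 in favor — approved.
Series B: 3/5 of 6547982 = 3928789.20, rounded up to 3928790; 3,928,790 required, 3,929,455 in favor — approved.
Series C: 3/5 of 5230764 = 3138458.40, rounded up to 3138459; 3,138,459 required, 3,138,768 in favor — approved.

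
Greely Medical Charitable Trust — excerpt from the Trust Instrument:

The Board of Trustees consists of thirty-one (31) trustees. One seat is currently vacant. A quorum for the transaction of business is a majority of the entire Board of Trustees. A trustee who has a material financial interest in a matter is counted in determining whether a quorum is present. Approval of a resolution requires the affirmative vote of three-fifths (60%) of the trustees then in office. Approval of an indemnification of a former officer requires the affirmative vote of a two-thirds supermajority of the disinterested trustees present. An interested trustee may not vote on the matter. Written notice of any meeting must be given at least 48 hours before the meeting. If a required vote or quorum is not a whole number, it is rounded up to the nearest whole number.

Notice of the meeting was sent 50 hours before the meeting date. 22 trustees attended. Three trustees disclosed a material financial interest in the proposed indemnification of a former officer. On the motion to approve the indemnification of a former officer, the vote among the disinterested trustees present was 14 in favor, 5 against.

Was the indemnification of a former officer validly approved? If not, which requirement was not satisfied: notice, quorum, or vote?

Notice: 50 hours given; 48 required (50 ≥ 48). Satisfied.
Quorum: 22 present (interested trustees count toward quorum); quorum is 16. Satisfied.
Vote: the indemnification of a former officer requires two-thirds of the disinterested trustees present (22 − 3 = 19). 2/3 of 19 = 12.67, rounded up to 13, so 13 affirmative votes are needed; 14 voted in favor. Satisfied.

Valid — all requirements satisfied.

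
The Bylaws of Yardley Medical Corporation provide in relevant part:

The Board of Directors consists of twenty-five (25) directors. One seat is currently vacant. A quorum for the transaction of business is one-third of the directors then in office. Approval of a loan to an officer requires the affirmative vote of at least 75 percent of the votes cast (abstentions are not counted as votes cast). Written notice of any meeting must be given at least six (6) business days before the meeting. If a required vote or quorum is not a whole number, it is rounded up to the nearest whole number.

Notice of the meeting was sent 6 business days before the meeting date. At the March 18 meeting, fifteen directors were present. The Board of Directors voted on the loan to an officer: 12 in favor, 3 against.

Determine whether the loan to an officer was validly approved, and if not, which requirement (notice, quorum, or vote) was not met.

Notice: 6 business days given; 6 required (6 ≥ 6). Satisfied.
Quorum: 15 present; quorum is 8. Satisfied.
Vote: the loan to an officer requires three-fourths of the votes cast (15). 3/4 of 15 = 11.25, rounded up to 12, so 12 affirmative votes are needed; 12 voted in favor. Satisfied.

Valid — all requirements satisfied.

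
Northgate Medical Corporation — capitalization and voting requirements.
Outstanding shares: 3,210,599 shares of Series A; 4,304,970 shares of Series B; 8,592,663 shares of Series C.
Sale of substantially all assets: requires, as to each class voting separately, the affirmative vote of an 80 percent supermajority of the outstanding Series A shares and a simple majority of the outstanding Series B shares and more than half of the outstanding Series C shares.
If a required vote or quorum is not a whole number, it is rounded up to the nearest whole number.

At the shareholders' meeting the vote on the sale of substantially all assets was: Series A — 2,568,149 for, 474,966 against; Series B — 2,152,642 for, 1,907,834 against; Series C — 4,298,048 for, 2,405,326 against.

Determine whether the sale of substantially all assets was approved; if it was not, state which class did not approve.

Not approved — the Series A shares did not give the required vote.

Series A: 4/5 of 3210599 = 2568479.20, rounded up to 2568480; 2,568,480 required, 2,568,149 in favor — not approved.
Series B: a majority of 4304970 is 2152486; 2,152,486 required, 2,152,642 in favor — approved.
Series C: a majority of 8592663 is 4296332; 4,296,332 required, 4,298,048 in favor — approved.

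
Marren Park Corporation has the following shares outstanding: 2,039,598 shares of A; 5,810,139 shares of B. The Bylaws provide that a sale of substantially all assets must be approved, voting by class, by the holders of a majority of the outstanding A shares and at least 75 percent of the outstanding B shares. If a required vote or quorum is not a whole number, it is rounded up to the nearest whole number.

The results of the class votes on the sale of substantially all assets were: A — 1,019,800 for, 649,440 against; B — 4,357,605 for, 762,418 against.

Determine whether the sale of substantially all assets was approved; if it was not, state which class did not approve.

A: a majority of 2039598 is 1019800; 1,019,800 required, 1,019,800 in favor — approved.
B: 3/4 of 5810139 = 4357604.25, rounded up to 4357605; 4,357,605 required, 4,357,605 in favor — approved.

Approved — every class gave the required vote.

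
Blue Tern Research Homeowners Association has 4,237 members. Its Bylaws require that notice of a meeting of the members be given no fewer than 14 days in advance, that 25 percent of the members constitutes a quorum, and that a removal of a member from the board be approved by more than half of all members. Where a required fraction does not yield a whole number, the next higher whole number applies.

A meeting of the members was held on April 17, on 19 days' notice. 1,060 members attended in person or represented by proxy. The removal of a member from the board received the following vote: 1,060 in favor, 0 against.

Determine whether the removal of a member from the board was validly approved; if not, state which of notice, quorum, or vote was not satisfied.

Notice: 19 days given; 14 required. Satisfied.
Quorum: 25% of 4,237 = 1,059.25, rounded up to 1,060; 1,060 present. Satisfied.
Vote: requires a majority of all members (4,237); a majority of 4237 is 2119, so 2,119 needed; 1,060 in favor. Not satisfied.

Invalid — vote requirement not satisfied.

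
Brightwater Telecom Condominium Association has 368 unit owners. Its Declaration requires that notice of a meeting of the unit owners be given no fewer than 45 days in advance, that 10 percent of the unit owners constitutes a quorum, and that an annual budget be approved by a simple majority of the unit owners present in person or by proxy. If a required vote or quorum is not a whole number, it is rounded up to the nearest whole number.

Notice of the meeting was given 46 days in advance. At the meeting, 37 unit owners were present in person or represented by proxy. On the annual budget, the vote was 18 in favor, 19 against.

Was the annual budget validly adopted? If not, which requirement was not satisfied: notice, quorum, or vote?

Invalid — vote requirement not satisfied.

Notice: 46 days given; 45 required. Satisfied.
Quorum: 10% of 368 = 36.80, rounded up to 37; 37 present. Satisfied.
Vote: requires a majority of those present (37); a majority of 37 is 19, so 19 needed; 18 in favor. Not satisfied.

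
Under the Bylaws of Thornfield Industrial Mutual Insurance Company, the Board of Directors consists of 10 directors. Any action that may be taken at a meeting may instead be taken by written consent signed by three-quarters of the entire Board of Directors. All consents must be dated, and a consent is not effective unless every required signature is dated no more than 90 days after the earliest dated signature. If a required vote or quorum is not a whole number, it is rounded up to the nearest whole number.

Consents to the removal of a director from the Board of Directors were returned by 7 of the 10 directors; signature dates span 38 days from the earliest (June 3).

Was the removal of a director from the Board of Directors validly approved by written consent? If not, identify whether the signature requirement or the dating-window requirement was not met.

Not effective — insufficient signatures.

Signatures required: three-quarters of 10 — 3/4 of 10 = 7.50, rounded up to 8, so 8 needed; 7 signed. Insufficient.
Dating window: the latest signature is 38 days after the earliest; the limit is 90 days. Within the window.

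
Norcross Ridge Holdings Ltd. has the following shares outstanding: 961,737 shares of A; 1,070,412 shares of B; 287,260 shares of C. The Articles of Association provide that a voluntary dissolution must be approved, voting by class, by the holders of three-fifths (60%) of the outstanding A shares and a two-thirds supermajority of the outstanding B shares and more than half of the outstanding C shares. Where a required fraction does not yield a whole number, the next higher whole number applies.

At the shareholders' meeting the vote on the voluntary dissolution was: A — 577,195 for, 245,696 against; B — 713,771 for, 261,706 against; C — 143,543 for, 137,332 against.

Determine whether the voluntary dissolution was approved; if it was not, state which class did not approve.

Not approved — the C shares did not give the required vote.

A: 3/5 of 961737 = 577042.20, rounded up to 577043; 577,043 required, 577,195 in favor — approved.
B: 2/3 of 1070412 = 713608; 713,608 required, 713,771 in favor — approved.
C: a majority of 287260 is 143631; 143,631 required, 143,543 in favor — not approved.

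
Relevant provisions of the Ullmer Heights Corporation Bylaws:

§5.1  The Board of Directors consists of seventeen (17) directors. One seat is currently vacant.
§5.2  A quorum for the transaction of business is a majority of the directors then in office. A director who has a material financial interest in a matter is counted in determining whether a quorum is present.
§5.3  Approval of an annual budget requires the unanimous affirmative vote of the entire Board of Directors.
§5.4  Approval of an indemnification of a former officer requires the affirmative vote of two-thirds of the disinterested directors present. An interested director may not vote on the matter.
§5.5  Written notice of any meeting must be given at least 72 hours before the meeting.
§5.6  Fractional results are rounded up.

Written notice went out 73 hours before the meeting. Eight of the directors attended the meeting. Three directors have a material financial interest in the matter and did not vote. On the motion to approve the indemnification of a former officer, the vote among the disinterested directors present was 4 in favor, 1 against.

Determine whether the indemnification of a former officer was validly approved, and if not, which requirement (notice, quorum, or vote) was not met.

Invalid — quorum requirement not satisfied.

Notice: 73 hours given; 72 required (73 ≥ 72). Satisfied.
Quorum: 8 present (interested directors count toward quorum); quorum is 9. Not satisfied.
Vote: the indemnification of a former officer requires two-thirds of the disinterested directors present (8 − 3 = 5). 2/3 of 5 = 3.33, rounded up to 4, so 4 affirmative votes are needed; 4 voted in favor. Satisfied. (Moot — without a quorum no business can be validly transacted.)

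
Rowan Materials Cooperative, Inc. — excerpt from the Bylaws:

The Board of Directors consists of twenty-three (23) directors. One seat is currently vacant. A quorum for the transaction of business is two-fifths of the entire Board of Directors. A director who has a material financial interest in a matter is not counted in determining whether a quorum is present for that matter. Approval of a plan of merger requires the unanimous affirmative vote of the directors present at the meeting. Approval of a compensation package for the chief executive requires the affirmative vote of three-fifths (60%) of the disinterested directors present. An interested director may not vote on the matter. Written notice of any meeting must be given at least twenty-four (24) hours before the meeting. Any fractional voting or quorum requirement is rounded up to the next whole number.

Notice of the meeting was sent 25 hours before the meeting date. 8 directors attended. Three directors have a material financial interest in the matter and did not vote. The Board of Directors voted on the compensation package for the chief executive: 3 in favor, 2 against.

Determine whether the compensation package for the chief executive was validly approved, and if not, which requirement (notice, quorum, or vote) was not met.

Invalid — quorum requirement not satisfied.

Notice: 25 hours given; 24 required (25 ≥ 24). Satisfied.
Quorum: 8 present, but the 3 interested directors do not count, leaving 5. Quorum is 10. Not satisfied.
Vote: the compensation package for the chief executive requires three-fifths of the disinterested directors present (8 − 3 = 5). 3/5 of 5 = 3, so 3 affirmative votes are needed; 3 voted in favor. Satisfied. (Moot — without a quorum no business can be validly transacted.)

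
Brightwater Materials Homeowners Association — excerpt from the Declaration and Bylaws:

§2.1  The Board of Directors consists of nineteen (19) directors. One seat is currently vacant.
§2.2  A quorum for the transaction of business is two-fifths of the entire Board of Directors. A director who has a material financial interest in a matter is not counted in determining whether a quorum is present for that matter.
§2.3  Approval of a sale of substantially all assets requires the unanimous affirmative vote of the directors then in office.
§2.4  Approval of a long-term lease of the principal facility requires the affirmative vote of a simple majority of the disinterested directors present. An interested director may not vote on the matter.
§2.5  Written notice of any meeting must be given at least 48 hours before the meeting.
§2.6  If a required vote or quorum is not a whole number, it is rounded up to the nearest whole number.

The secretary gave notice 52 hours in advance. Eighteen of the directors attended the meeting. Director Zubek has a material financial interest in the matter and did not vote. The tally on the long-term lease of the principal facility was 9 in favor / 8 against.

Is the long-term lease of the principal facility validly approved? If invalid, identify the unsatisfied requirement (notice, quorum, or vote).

Notice: 52 hours given; 48 required (52 ≥ 48). Satisfied.
Quorum: 18 present, but the 1 interested director does not count, leaving 17. Quorum is 8. Satisfied.
Vote: the long-term lease of the principal facility requires a majority of the disinterested directors present (18 − 1 = 17). A majority of 17 is 9, so 9 affirmative votes are needed; 9 voted in favor. Satisfied.

Valid — all requirements satisfied.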